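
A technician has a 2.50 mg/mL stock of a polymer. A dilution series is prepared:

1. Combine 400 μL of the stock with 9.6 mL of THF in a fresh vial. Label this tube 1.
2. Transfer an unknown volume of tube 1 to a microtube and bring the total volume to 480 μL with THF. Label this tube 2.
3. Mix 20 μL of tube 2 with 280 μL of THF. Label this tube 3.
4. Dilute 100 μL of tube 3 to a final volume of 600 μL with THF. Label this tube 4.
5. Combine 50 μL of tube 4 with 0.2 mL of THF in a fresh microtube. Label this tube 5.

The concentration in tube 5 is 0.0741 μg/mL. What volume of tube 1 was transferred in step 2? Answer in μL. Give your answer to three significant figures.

160 μL

Step 1: 400 μL + 9.6 mL = 10000 μL total → factor 10000/400 = 25
Step 2: v brought to 480 μL → factor = 480 μL/v
Step 3: 20 μL + 280 μL = 300 μL total → factor 300/20 = 15
Step 4: 100 μL brought to 600 μL → factor 600/100 = 6
Step 5: 50 μL + 0.2 mL = 250 μL total → factor 250/50 = 5
Product of known-step factors = 11250
Overall factor = 2.50 mg/mL / (0.0741 μg/mL) = 33738
Step-2 factor = 33738 / 11250 = 2.999
v = 480 μL / 2.999 = 160 μL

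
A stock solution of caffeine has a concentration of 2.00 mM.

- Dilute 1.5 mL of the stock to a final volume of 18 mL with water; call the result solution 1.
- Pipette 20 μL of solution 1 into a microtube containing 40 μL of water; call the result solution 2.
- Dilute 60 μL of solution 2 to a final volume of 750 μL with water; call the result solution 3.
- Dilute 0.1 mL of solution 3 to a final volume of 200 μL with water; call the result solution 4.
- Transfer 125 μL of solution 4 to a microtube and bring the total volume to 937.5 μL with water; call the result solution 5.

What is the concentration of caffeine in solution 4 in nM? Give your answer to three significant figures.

2.22 × 10^3 nM

Step 1: 1.5 mL brought to 18 mL → factor 18/1.5 = 12
Step 2: 20 μL + 40 μL = 60 μL total → factor 60/20 = 3
Step 3: 60 μL brought to 750 μL → factor 750/60 = 12.5
Step 4: 0.1 mL brought to 200 μL → factor 0.2/0.1 = 2
Dilution factor through solution 4 = 12 × 3 × 12.5 × 2 = 900
[solution 4] = 2.00 mM / 900 = 0.002222 mM = 2.22 × 10^3 nM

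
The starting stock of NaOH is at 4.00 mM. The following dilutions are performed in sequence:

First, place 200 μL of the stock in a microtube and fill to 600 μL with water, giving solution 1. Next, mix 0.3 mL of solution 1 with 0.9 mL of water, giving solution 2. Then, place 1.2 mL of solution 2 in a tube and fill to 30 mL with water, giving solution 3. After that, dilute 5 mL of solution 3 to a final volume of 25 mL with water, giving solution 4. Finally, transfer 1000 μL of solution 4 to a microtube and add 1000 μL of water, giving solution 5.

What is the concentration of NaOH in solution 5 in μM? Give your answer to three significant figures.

Step 1: 200 μL brought to 600 μL → factor 600/200 = 3
Step 2: 0.3 mL + 0.9 mL = 1.2 mL total → factor 1.2/0.3 = 4
Step 3: 1.2 mL brought to 30 mL → factor 30/1.2 = 25
Step 4: 5 mL brought to 25 mL → factor 25/5 = 5
Step 5: 1000 μL + 1000 μL = 2000 μL total → factor 2000/1000 = 2
Overall dilution factor = 3 × 4 × 25 × 5 × 2 = 3000
Final = 4.00 mM / 3000 = 0.001333 mM = 1.33 μM

1.33 μM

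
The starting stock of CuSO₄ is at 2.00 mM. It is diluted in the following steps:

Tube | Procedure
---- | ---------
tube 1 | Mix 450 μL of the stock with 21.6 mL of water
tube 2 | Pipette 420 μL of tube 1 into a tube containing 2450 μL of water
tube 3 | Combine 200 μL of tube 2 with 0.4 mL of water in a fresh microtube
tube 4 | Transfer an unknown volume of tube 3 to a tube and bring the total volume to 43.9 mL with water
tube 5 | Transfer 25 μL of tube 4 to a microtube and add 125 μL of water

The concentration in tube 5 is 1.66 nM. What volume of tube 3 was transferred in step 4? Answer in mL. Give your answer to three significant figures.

0.220 mL

Step 1: 450 μL + 21.6 mL = 22050 μL total → factor 22050/450 = 49
Step 2: 420 μL + 2450 μL = 2870 μL total → factor 2870/420 = 6.8333
Step 3: 200 μL + 0.4 mL = 600 μL total → factor 600/200 = 3
Step 4: v brought to 43.9 mL → factor = 43.9 mL/v
Step 5: 25 μL + 125 μL = 150 μL total → factor 150/25 = 6
Product of known-step factors = 6027
Overall factor = 2.00 mM / (1.66 nM) = 1.2048 × 10^6
Step-4 factor = 1.2048 × 10^6 / 6027 = 199.9
v = 43.9 mL / 199.9 = 0.220 mL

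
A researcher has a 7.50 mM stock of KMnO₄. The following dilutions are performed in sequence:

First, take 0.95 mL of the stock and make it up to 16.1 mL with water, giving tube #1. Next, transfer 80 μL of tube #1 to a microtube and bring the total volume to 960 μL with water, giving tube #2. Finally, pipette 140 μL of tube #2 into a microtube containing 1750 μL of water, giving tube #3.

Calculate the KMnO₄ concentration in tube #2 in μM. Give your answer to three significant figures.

Step 1: 0.95 mL brought to 16.1 mL → factor 16.1/0.95 = 16.947
Step 2: 80 μL brought to 960 μL → factor 960/80 = 12
Dilution factor through tube #2 = 16.947 × 12 = 203.37
[tube #2] = 7.50 mM / 203.37 = 0.03688 mM = 36.9 μM

36.9 μM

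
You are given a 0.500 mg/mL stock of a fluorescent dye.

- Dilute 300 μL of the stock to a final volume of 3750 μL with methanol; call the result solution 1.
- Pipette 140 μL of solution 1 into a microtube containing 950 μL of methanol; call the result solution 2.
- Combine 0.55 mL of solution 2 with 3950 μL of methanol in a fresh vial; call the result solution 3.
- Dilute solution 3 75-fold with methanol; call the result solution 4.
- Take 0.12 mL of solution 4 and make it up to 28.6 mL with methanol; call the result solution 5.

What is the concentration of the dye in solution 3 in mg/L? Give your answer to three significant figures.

Step 1: 300 μL brought to 3750 μL → factor 3750/300 = 12.5
Step 2: 140 μL + 950 μL = 1090 μL total → factor 1090/140 = 7.7857
Step 3: 0.55 mL + 3950 μL = 4.5 mL total → factor 4.5/0.55 = 8.1818
Dilution factor through solution 3 = 12.5 × 7.7857 × 8.1818 = 796.27
[solution 3] = 0.500 mg/mL / 796.27 = 0.0006279 mg/mL = 0.628 mg/L

0.628 mg/L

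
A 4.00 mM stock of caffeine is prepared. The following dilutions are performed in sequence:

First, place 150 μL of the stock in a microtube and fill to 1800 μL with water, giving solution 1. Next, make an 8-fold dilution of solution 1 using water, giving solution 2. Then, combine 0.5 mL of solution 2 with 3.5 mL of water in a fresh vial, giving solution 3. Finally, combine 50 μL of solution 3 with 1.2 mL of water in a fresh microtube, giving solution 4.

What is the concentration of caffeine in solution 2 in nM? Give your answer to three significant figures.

4.17 × 10^4 nM

Step 1: 150 μL brought to 1800 μL → factor 1800/150 = 12
Step 2: 8-fold → factor 8
Dilution factor through solution 2 = 12 × 8 = 96
[solution 2] = 4.00 mM / 96 = 0.04167 mM = 4.17 × 10^4 nM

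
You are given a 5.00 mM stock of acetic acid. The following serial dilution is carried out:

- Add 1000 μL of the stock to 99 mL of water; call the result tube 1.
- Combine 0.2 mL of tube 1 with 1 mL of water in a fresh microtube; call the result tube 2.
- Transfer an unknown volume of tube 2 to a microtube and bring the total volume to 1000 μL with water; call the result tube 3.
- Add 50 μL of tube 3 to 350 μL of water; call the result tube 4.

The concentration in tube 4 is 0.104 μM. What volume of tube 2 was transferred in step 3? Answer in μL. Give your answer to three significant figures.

99.8 μL

Step 1: 1000 μL + 99 mL = 1 × 10^5 μL total → factor 1 × 10^5/1000 = 100
Step 2: 0.2 mL + 1 mL = 1.2 mL total → factor 1.2/0.2 = 6
Step 3: v brought to 1000 μL → factor = 1000 μL/v
Step 4: 50 μL + 350 μL = 400 μL total → factor 400/50 = 8
Product of known-step factors = 4800
Overall factor = 5.00 mM / (0.104 μM) = 48077
Step-3 factor = 48077 / 4800 = 10.016
v = 1000 μL / 10.016 = 99.8 μL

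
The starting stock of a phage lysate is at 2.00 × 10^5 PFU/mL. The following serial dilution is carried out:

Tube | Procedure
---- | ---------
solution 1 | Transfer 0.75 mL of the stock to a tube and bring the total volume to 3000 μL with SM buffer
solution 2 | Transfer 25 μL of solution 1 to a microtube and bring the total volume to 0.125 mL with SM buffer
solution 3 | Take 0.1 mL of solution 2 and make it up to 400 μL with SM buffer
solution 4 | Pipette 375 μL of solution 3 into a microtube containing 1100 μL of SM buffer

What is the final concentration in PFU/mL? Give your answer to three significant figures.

636 PFU/mL

Step 1: 0.75 mL brought to 3000 μL → factor 3/0.75 = 4
Step 2: 25 μL brought to 0.125 mL → factor 125/25 = 5
Step 3: 0.1 mL brought to 400 μL → factor 0.4/0.1 = 4
Step 4: 375 μL + 1100 μL = 1475 μL total → factor 1475/375 = 3.9333
Overall dilution factor = 4 × 5 × 4 × 3.9333 = 314.67
Final = 2.00 × 10^5 PFU/mL / 314.67 = 636 PFU/mL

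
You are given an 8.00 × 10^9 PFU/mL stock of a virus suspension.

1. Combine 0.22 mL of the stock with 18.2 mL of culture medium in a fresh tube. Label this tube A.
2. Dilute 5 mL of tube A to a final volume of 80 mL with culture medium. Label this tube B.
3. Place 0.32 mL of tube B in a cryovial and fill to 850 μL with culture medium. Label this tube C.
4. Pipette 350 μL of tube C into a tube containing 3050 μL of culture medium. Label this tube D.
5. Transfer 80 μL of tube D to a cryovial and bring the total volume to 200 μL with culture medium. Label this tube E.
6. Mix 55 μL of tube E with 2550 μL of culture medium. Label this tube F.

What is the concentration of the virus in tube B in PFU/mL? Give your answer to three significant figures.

5.97 × 10^6 PFU/mL

Step 1: 0.22 mL + 18.2 mL = 18.42 mL total → factor 18.42/0.22 = 83.727
Step 2: 5 mL brought to 80 mL → factor 80/5 = 16
Dilution factor through tube B = 83.727 × 16 = 1339.6
[tube B] = 8.00 × 10^9 PFU/mL / 1339.6 = 5.97 × 10^6 PFU/mL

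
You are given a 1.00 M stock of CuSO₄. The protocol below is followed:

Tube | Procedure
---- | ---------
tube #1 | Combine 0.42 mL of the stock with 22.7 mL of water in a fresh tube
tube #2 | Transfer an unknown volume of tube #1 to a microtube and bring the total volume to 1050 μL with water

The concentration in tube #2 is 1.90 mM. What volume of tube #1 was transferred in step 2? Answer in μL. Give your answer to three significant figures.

110 μL

Step 1: 0.42 mL + 22.7 mL = 23.12 mL total → factor 23.12/0.42 = 55.048
Step 2: v brought to 1050 μL → factor = 1050 μL/v
Product of known-step factors = 55.048
Overall factor = 1.00 M / (1.90 mM) = 526.32
Step-2 factor = 526.32 / 55.048 = 9.5611
v = 1050 μL / 9.5611 = 110 μL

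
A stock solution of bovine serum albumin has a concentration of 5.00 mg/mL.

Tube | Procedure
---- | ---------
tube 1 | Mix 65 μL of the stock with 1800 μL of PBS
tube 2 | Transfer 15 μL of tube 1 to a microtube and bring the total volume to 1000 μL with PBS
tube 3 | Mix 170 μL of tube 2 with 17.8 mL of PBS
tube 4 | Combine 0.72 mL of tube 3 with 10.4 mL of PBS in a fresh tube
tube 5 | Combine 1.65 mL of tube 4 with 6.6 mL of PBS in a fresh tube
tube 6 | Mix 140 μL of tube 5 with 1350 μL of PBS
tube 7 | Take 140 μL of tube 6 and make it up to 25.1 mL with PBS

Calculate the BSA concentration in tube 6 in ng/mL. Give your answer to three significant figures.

Step 1: 65 μL + 1800 μL = 1865 μL total → factor 1865/65 = 28.692
Step 2: 15 μL brought to 1000 μL → factor 1000/15 = 66.667
Step 3: 170 μL + 17.8 mL = 17970 μL total → factor 17970/170 = 105.71
Step 4: 0.72 mL + 10.4 mL = 11.12 mL total → factor 11.12/0.72 = 15.444
Step 5: 1.65 mL + 6.6 mL = 8.25 mL total → factor 8.25/1.65 = 5
Step 6: 140 μL + 1350 μL = 1490 μL total → factor 1490/140 = 10.643
Dilution factor through tube 6 = 28.692 × 66.667 × 105.71 × 15.444 × 5 × 10.643 = 1.6618 × 10^8
[tube 6] = 5.00 mg/mL / 1.6618 × 10^8 = 3.009 × 10^-8 mg/mL = 0.0301 ng/mL

0.0301 ng/mL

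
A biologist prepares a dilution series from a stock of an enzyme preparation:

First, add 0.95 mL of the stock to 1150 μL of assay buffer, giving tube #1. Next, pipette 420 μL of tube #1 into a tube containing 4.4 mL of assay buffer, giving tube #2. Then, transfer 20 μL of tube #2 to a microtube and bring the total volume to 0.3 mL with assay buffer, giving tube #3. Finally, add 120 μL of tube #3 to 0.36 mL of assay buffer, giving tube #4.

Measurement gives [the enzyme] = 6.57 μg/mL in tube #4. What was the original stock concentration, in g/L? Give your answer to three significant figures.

Step 1: 0.95 mL + 1150 μL = 2.1 mL total → factor 2.1/0.95 = 2.2105
Step 2: 420 μL + 4.4 mL = 4820 μL total → factor 4820/420 = 11.476
Step 3: 20 μL brought to 0.3 mL → factor 300/20 = 15
Step 4: 120 μL + 0.36 mL = 480 μL total → factor 480/120 = 4
Overall dilution factor = 2.2105 × 11.476 × 15 × 4 = 1522.1
Stock = 6.57 μg/mL × 1522.1 = 1.000 × 10^4 μg/mL = 10.0 g/L

10.0 g/L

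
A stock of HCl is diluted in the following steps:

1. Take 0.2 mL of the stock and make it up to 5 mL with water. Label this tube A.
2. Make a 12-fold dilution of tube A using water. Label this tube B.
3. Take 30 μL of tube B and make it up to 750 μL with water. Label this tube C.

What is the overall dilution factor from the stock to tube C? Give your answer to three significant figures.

Step 1: 0.2 mL brought to 5 mL → factor 5/0.2 = 25
Step 2: 12-fold → factor 12
Step 3: 30 μL brought to 750 μL → factor 750/30 = 25
Overall dilution factor = 25 × 12 × 25 = 7500

7.50 × 10^3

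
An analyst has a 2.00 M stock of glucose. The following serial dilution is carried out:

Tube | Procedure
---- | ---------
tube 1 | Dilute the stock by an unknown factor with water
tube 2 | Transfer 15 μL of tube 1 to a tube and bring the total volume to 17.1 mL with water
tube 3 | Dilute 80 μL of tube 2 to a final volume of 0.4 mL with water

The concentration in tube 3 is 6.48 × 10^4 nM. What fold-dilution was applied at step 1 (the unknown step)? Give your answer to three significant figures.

5.41-fold

Step 1: unknown factor x
Step 2: 15 μL brought to 17.1 mL → factor 17100/15 = 1140
Step 3: 80 μL brought to 0.4 mL → factor 400/80 = 5
Product of known-step factors = 5700
Overall factor = 2.00 M / (6.48 × 10^4 nM) = 30864
x = 30864 / 5700 = 5.41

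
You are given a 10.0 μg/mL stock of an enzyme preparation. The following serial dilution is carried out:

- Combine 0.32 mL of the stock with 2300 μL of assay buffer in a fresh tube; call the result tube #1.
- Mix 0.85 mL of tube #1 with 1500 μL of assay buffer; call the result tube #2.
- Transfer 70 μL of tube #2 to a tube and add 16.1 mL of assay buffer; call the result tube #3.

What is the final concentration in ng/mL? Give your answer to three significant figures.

1.91 ng/mL

Step 1: 0.32 mL + 2300 μL = 2.62 mL total → factor 2.62/0.32 = 8.1875
Step 2: 0.85 mL + 1500 μL = 2.35 mL total → factor 2.35/0.85 = 2.7647
Step 3: 70 μL + 16.1 mL = 16170 μL total → factor 16170/70 = 231
Overall dilution factor = 8.1875 × 2.7647 × 231 = 5228.9
Final = 10.0 μg/mL / 5228.9 = 0.001912 μg/mL = 1.91 ng/mL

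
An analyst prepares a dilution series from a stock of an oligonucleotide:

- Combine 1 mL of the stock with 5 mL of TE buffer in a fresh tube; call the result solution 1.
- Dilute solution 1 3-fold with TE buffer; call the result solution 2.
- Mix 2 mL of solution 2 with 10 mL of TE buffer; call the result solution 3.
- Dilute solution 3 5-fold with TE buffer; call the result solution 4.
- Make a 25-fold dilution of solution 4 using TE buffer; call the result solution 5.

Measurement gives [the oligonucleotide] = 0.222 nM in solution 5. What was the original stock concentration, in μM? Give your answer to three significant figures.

3.00 μM

Step 1: 1 mL + 5 mL = 6 mL total → factor 6/1 = 6
Step 2: 3-fold → factor 3
Step 3: 2 mL + 10 mL = 12 mL total → factor 12/2 = 6
Step 4: 5-fold → factor 5
Step 5: 25-fold → factor 25
Overall dilution factor = 6 × 3 × 6 × 5 × 25 = 13500
Stock = 0.222 nM × 13500 = 2997 nM = 3.00 μM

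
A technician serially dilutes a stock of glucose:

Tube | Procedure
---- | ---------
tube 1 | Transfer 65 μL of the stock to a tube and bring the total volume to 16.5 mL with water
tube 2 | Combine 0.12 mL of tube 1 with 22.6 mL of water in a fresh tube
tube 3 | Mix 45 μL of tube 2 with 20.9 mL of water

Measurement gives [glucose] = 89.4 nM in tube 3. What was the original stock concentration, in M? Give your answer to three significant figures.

Step 1: 65 μL brought to 16.5 mL → factor 16500/65 = 253.85
Step 2: 0.12 mL + 22.6 mL = 22.72 mL total → factor 22.72/0.12 = 189.33
Step 3: 45 μL + 20.9 mL = 20945 μL total → factor 20945/45 = 465.44
Overall dilution factor = 253.85 × 189.33 × 465.44 = 2.237 × 10^7
Stock = 89.4 nM × 2.237 × 10^7 = 2.000 × 10^9 nM = 2.00 M

2.00 M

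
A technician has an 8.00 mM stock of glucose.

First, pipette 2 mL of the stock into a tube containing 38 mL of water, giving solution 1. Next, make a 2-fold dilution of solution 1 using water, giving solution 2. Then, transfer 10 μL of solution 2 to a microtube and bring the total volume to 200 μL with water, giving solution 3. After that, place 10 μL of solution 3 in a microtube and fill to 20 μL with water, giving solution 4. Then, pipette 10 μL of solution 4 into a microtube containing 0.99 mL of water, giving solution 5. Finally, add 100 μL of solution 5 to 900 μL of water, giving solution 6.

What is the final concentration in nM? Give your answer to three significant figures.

5.00 nM

Step 1: 2 mL + 38 mL = 40 mL total → factor 40/2 = 20
Step 2: 2-fold → factor 2
Step 3: 10 μL brought to 200 μL → factor 200/10 = 20
Step 4: 10 μL brought to 20 μL → factor 20/10 = 2
Step 5: 10 μL + 0.99 mL = 1000 μL total → factor 1000/10 = 100
Step 6: 100 μL + 900 μL = 1000 μL total → factor 1000/100 = 10
Overall dilution factor = 20 × 2 × 20 × 2 × 100 × 10 = 1.6 × 10^6
Final = 8.00 mM / 1.6 × 10^6 = 5.000 × 10^-6 mM = 5.00 nM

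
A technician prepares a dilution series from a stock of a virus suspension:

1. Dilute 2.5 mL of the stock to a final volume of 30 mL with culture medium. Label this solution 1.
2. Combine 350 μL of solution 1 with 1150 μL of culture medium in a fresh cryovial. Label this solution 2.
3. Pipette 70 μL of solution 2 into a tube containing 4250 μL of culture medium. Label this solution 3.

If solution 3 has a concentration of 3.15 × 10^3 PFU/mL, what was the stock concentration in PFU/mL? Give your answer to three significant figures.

1.00 × 10^7 PFU/mL

Step 1: 2.5 mL brought to 30 mL → factor 30/2.5 = 12
Step 2: 350 μL + 1150 μL = 1500 μL total → factor 1500/350 = 4.2857
Step 3: 70 μL + 4250 μL = 4320 μL total → factor 4320/70 = 61.714
Overall dilution factor = 12 × 4.2857 × 61.714 = 3173.9
Stock = 3.15 × 10^3 PFU/mL × 3173.9 = 1.00 × 10^7 PFU/mL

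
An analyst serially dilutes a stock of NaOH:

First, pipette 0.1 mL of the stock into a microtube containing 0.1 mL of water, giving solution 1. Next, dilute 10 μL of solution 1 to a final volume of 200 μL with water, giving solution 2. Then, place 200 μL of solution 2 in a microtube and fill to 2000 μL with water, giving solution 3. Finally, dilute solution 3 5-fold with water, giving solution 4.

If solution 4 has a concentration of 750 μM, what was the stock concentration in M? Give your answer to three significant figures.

Step 1: 0.1 mL + 0.1 mL = 0.2 mL total → factor 0.2/0.1 = 2
Step 2: 10 μL brought to 200 μL → factor 200/10 = 20
Step 3: 200 μL brought to 2000 μL → factor 2000/200 = 10
Step 4: 5-fold → factor 5
Overall dilution factor = 2 × 20 × 10 × 5 = 2000
Stock = 750 μM × 2000 = 1.500 × 10^6 μM = 1.50 M

1.50 M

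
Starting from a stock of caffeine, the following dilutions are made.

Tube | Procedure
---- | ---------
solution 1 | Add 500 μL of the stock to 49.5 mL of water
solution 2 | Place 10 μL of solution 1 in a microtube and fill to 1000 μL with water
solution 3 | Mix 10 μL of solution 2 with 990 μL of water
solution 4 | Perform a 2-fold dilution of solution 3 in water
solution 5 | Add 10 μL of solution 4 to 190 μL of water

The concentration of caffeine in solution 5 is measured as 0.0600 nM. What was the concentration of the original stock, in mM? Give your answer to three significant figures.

2.40 mM

Step 1: 500 μL + 49.5 mL = 50000 μL total → factor 50000/500 = 100
Step 2: 10 μL brought to 1000 μL → factor 1000/10 = 100
Step 3: 10 μL + 990 μL = 1000 μL total → factor 1000/10 = 100
Step 4: 2-fold → factor 2
Step 5: 10 μL + 190 μL = 200 μL total → factor 200/10 = 20
Overall dilution factor = 100 × 100 × 100 × 2 × 20 = 4 × 10^7
Stock = 0.0600 nM × 4 × 10^7 = 2.400 × 10^6 nM = 2.40 mM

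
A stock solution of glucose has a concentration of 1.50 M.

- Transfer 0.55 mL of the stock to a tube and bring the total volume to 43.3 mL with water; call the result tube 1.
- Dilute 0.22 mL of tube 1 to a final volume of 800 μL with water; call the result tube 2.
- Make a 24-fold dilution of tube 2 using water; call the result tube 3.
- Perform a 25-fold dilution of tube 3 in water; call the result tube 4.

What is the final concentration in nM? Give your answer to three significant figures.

8.73 × 10^3 nM

Step 1: 0.55 mL brought to 43.3 mL → factor 43.3/0.55 = 78.727
Step 2: 0.22 mL brought to 800 μL → factor 0.8/0.22 = 3.6364
Step 3: 24-fold → factor 24
Step 4: 25-fold → factor 25
Overall dilution factor = 78.727 × 3.6364 × 24 × 25 = 1.7177 × 10^5
Final = 1.50 M / 1.7177 × 10^5 = 8.733 × 10^-6 M = 8.73 × 10^3 nM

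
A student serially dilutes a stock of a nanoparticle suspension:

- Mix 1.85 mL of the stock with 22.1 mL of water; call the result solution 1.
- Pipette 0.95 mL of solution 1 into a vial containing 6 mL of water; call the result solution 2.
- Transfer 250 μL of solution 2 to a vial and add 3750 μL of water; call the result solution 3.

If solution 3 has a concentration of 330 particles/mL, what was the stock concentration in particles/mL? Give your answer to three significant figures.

5.00 × 10^5 particles/mL

Step 1: 1.85 mL + 22.1 mL = 23.95 mL total → factor 23.95/1.85 = 12.946
Step 2: 0.95 mL + 6 mL = 6.95 mL total → factor 6.95/0.95 = 7.3158
Step 3: 250 μL + 3750 μL = 4000 μL total → factor 4000/250 = 16
Overall dilution factor = 12.946 × 7.3158 × 16 = 1515.4
Stock = 330 particles/mL × 1515.4 = 5.00 × 10^5 particles/mL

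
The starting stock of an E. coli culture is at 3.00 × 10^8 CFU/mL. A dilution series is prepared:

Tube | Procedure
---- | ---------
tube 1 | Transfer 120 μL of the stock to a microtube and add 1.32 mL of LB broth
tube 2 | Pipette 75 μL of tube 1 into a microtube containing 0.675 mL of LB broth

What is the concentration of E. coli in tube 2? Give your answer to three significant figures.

2.50 × 10^6 CFU/mL

Step 1: 120 μL + 1.32 mL = 1440 μL total → factor 1440/120 = 12
Step 2: 75 μL + 0.675 mL = 750 μL total → factor 750/75 = 10
Overall dilution factor = 12 × 10 = 120
Final = 3.00 × 10^8 CFU/mL / 120 = 2.50 × 10^6 CFU/mL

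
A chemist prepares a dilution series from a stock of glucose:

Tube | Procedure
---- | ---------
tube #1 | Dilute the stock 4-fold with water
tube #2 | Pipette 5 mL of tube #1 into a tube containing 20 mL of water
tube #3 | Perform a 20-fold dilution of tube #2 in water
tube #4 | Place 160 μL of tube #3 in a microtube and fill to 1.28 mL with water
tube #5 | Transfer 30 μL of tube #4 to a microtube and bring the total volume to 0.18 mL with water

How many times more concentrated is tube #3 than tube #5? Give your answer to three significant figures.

48.0

Step 1: 4-fold → factor 4
Step 2: 5 mL + 20 mL = 25 mL total → factor 25/5 = 5
Step 3: 20-fold → factor 20
Step 4: 160 μL brought to 1.28 mL → factor 1280/160 = 8
Step 5: 30 μL brought to 0.18 mL → factor 180/30 = 6
Dilution factor to tube #3 = 400; to tube #5 = 19200
[tube #3]/[tube #5] = (factor to tube #5)/(factor to tube #3) = 19200/400 = 48.0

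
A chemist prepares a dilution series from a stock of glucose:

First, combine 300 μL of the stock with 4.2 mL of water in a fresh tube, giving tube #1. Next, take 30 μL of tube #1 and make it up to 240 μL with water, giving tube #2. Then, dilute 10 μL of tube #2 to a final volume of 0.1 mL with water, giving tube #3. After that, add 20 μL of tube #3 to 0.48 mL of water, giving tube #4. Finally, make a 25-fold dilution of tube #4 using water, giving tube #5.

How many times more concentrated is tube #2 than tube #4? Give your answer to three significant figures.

Step 1: 300 μL + 4.2 mL = 4500 μL total → factor 4500/300 = 15
Step 2: 30 μL brought to 240 μL → factor 240/30 = 8
Step 3: 10 μL brought to 0.1 mL → factor 100/10 = 10
Step 4: 20 μL + 0.48 mL = 500 μL total → factor 500/20 = 25
Dilution factor to tube #2 = 120; to tube #4 = 30000
[tube #2]/[tube #4] = (factor to tube #4)/(factor to tube #2) = 30000/120 = 250

250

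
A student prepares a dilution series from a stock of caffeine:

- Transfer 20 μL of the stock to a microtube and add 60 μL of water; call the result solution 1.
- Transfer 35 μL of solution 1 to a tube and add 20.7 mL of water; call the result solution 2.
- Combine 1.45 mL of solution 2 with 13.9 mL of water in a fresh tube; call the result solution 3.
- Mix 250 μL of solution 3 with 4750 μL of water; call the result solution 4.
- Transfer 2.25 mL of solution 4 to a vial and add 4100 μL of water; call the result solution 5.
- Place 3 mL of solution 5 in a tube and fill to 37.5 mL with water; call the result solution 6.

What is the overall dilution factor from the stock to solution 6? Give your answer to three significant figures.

Step 1: 20 μL + 60 μL = 80 μL total → factor 80/20 = 4
Step 2: 35 μL + 20.7 mL = 20735 μL total → factor 20735/35 = 592.43
Step 3: 1.45 mL + 13.9 mL = 15.35 mL total → factor 15.35/1.45 = 10.586
Step 4: 250 μL + 4750 μL = 5000 μL total → factor 5000/250 = 20
Step 5: 2.25 mL + 4100 μL = 6.35 mL total → factor 6.35/2.25 = 2.8222
Step 6: 3 mL brought to 37.5 mL → factor 37.5/3 = 12.5
Overall dilution factor = 4 × 592.43 × 10.586 × 20 × 2.8222 × 12.5 = 1.77 × 10^7

1.77 × 10^7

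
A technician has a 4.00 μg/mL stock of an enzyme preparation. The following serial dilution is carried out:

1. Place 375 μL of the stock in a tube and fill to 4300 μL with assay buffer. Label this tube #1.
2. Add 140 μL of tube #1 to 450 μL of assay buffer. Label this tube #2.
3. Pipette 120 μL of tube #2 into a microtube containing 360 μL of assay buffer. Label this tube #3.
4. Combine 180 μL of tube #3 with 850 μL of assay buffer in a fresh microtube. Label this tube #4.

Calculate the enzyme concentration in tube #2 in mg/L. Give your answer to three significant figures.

0.0828 mg/L

Step 1: 375 μL brought to 4300 μL → factor 4300/375 = 11.467
Step 2: 140 μL + 450 μL = 590 μL total → factor 590/140 = 4.2143
Dilution factor through tube #2 = 11.467 × 4.2143 = 48.324
[tube #2] = 4.00 μg/mL / 48.324 = 0.08277 μg/mL = 0.0828 mg/L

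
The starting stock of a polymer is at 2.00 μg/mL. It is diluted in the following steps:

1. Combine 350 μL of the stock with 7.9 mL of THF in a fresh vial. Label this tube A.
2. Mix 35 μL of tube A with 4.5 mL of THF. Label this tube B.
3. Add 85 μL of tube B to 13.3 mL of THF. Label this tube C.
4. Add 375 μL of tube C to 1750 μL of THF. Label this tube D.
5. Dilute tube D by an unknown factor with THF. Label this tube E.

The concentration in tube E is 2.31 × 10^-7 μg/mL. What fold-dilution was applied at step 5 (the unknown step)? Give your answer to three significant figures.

Step 1: 350 μL + 7.9 mL = 8250 μL total → factor 8250/350 = 23.571
Step 2: 35 μL + 4.5 mL = 4535 μL total → factor 4535/35 = 129.57
Step 3: 85 μL + 13.3 mL = 13385 μL total → factor 13385/85 = 157.47
Step 4: 375 μL + 1750 μL = 2125 μL total → factor 2125/375 = 5.6667
Step 5: unknown factor x
Product of known-step factors = 2.7253 × 10^6
Overall factor = 2.00 μg/mL / (2.31 × 10^-7 μg/mL) = 8.658 × 10^6
x = 8.658 × 10^6 / 2.7253 × 10^6 = 3.18

3.18-fold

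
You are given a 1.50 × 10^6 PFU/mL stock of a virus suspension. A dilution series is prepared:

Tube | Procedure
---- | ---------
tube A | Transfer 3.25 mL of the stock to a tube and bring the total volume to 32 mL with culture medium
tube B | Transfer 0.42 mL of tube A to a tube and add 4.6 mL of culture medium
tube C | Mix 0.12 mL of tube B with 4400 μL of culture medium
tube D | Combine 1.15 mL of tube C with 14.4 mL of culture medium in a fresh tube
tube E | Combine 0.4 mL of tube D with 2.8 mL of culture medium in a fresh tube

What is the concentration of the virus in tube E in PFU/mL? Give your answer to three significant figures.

Step 1: 3.25 mL brought to 32 mL → factor 32/3.25 = 9.8462
Step 2: 0.42 mL + 4.6 mL = 5.02 mL total → factor 5.02/0.42 = 11.952
Step 3: 0.12 mL + 4400 μL = 4.52 mL total → factor 4.52/0.12 = 37.667
Step 4: 1.15 mL + 14.4 mL = 15.55 mL total → factor 15.55/1.15 = 13.522
Step 5: 0.4 mL + 2.8 mL = 3.2 mL total → factor 3.2/0.4 = 8
Overall dilution factor = 9.8462 × 11.952 × 37.667 × 13.522 × 8 = 4.7951 × 10^5
Final = 1.50 × 10^6 PFU/mL / 4.7951 × 10^5 = 3.13 PFU/mL

3.13 PFU/mL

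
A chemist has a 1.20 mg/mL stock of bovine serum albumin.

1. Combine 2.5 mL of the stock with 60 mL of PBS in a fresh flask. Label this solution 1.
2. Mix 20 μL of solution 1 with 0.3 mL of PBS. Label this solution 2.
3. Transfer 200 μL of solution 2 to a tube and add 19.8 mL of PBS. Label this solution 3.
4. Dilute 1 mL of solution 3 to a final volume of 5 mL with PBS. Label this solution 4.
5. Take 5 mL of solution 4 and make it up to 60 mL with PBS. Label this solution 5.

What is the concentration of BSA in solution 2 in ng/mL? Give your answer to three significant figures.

3.00 × 10^3 ng/mL

Step 1: 2.5 mL + 60 mL = 62.5 mL total → factor 62.5/2.5 = 25
Step 2: 20 μL + 0.3 mL = 320 μL total → factor 320/20 = 16
Dilution factor through solution 2 = 25 × 16 = 400
[solution 2] = 1.20 mg/mL / 400 = 0.003000 mg/mL = 3.00 × 10^3 ng/mL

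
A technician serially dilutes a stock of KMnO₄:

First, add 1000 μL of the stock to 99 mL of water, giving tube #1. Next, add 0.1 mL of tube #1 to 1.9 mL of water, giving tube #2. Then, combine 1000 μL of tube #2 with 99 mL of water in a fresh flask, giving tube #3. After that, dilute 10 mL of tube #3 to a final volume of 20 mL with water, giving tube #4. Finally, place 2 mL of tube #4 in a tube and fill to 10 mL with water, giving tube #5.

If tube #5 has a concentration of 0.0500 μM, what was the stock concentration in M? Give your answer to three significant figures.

Step 1: 1000 μL + 99 mL = 1 × 10^5 μL total → factor 1 × 10^5/1000 = 100
Step 2: 0.1 mL + 1.9 mL = 2 mL total → factor 2/0.1 = 20
Step 3: 1000 μL + 99 mL = 1 × 10^5 μL total → factor 1 × 10^5/1000 = 100
Step 4: 10 mL brought to 20 mL → factor 20/10 = 2
Step 5: 2 mL brought to 10 mL → factor 10/2 = 5
Overall dilution factor = 100 × 20 × 100 × 2 × 5 = 2 × 10^6
Stock = 0.0500 μM × 2 × 10^6 = 1.000 × 10^5 μM = 0.100 M

0.100 M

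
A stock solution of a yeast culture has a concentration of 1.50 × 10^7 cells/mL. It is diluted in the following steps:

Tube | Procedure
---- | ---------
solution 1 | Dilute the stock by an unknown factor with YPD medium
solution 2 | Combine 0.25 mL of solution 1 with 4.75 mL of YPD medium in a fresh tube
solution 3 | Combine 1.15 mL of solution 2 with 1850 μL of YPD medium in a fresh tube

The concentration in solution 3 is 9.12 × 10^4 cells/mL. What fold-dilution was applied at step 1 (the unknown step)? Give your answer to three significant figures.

Step 1: unknown factor x
Step 2: 0.25 mL + 4.75 mL = 5 mL total → factor 5/0.25 = 20
Step 3: 1.15 mL + 1850 μL = 3 mL total → factor 3/1.15 = 2.6087
Product of known-step factors = 52.174
Overall factor = 1.50 × 10^7 cells/mL / (9.12 × 10^4 cells/mL) = 164.47
x = 164.47 / 52.174 = 3.15

3.15-fold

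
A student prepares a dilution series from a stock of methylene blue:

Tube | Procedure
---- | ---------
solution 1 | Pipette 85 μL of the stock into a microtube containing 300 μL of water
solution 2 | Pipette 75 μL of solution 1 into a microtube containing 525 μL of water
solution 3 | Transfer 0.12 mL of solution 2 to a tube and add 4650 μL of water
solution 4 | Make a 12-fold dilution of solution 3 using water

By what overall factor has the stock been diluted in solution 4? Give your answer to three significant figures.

Step 1: 85 μL + 300 μL = 385 μL total → factor 385/85 = 4.5294
Step 2: 75 μL + 525 μL = 600 μL total → factor 600/75 = 8
Step 3: 0.12 mL + 4650 μL = 4.77 mL total → factor 4.77/0.12 = 39.75
Step 4: 12-fold → factor 12
Overall dilution factor = 4.5294 × 8 × 39.75 × 12 = 17284

1.73 × 10^4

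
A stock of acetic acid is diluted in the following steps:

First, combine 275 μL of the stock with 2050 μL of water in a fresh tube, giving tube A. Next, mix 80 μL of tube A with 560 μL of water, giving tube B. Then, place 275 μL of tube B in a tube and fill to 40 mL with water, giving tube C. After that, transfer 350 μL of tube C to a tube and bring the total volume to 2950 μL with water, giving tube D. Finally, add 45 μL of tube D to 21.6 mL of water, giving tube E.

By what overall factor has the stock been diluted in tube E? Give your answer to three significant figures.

Step 1: 275 μL + 2050 μL = 2325 μL total → factor 2325/275 = 8.4545
Step 2: 80 μL + 560 μL = 640 μL total → factor 640/80 = 8
Step 3: 275 μL brought to 40 mL → factor 40000/275 = 145.45
Step 4: 350 μL brought to 2950 μL → factor 2950/350 = 8.4286
Step 5: 45 μL + 21.6 mL = 21645 μL total → factor 21645/45 = 481
Overall dilution factor = 8.4545 × 8 × 145.45 × 8.4286 × 481 = 3.9885 × 10^7

3.99 × 10^7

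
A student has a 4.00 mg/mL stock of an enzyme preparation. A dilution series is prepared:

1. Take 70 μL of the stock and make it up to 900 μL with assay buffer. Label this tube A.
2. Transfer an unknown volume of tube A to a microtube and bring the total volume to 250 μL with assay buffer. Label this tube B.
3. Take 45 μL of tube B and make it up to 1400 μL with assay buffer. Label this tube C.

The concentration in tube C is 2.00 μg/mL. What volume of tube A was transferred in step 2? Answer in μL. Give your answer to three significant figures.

Step 1: 70 μL brought to 900 μL → factor 900/70 = 12.857
Step 2: v brought to 250 μL → factor = 250 μL/v
Step 3: 45 μL brought to 1400 μL → factor 1400/45 = 31.111
Product of known-step factors = 400
Overall factor = 4.00 mg/mL / (2.00 μg/mL) = 2000
Step-2 factor = 2000 / 400 = 5
v = 250 μL / 5 = 50.0 μL

50.0 μL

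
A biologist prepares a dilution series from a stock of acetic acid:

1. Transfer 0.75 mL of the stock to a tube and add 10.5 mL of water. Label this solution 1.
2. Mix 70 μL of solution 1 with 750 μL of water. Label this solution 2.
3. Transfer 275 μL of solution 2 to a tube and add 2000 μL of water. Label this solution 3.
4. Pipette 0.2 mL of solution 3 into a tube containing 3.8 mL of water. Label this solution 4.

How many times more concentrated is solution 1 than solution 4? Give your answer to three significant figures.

Step 1: 0.75 mL + 10.5 mL = 11.25 mL total → factor 11.25/0.75 = 15
Step 2: 70 μL + 750 μL = 820 μL total → factor 820/70 = 11.714
Step 3: 275 μL + 2000 μL = 2275 μL total → factor 2275/275 = 8.2727
Step 4: 0.2 mL + 3.8 mL = 4 mL total → factor 4/0.2 = 20
Dilution factor to solution 1 = 15; to solution 4 = 29073
[solution 1]/[solution 4] = (factor to solution 4)/(factor to solution 1) = 29073/15 = 1.94 × 10^3

1.94 × 10^3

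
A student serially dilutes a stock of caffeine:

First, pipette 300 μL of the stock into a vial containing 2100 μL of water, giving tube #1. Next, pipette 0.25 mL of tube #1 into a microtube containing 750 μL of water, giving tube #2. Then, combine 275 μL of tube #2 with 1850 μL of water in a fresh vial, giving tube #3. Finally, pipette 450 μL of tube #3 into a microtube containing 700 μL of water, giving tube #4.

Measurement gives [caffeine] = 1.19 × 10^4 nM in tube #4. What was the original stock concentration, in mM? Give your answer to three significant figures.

Step 1: 300 μL + 2100 μL = 2400 μL total → factor 2400/300 = 8
Step 2: 0.25 mL + 750 μL = 1 mL total → factor 1/0.25 = 4
Step 3: 275 μL + 1850 μL = 2125 μL total → factor 2125/275 = 7.7273
Step 4: 450 μL + 700 μL = 1150 μL total → factor 1150/450 = 2.5556
Overall dilution factor = 8 × 4 × 7.7273 × 2.5556 = 631.92
Stock = 1.19 × 10^4 nM × 631.92 = 7.520 × 10^6 nM = 7.52 mM

7.52 mM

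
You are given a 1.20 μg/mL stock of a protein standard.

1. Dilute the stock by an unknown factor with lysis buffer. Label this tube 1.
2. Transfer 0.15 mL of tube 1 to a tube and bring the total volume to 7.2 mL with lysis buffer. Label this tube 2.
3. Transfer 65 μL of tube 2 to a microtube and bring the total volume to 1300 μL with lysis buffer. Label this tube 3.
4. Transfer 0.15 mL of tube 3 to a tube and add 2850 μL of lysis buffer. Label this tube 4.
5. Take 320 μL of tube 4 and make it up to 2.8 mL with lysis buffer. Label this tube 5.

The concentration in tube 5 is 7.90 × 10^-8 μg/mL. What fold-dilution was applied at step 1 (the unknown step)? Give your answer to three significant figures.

Step 1: unknown factor x
Step 2: 0.15 mL brought to 7.2 mL → factor 7.2/0.15 = 48
Step 3: 65 μL brought to 1300 μL → factor 1300/65 = 20
Step 4: 0.15 mL + 2850 μL = 3 mL total → factor 3/0.15 = 20
Step 5: 320 μL brought to 2.8 mL → factor 2800/320 = 8.75
Product of known-step factors = 1.68 × 10^5
Overall factor = 1.20 μg/mL / (7.90 × 10^-8 μg/mL) = 1.519 × 10^7
x = 1.519 × 10^7 / 1.68 × 10^5 = 90.4

90.4-fold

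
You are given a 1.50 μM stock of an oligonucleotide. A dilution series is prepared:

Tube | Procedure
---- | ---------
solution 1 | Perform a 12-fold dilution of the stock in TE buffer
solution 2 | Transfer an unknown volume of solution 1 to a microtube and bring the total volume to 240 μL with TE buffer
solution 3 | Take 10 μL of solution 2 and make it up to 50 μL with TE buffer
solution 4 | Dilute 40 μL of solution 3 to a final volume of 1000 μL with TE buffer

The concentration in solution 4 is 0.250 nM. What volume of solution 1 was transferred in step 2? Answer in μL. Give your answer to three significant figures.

60.0 μL

Step 1: 12-fold → factor 12
Step 2: v brought to 240 μL → factor = 240 μL/v
Step 3: 10 μL brought to 50 μL → factor 50/10 = 5
Step 4: 40 μL brought to 1000 μL → factor 1000/40 = 25
Product of known-step factors = 1500
Overall factor = 1.50 μM / (0.250 nM) = 6000
Step-2 factor = 6000 / 1500 = 4
v = 240 μL / 4 = 60.0 μL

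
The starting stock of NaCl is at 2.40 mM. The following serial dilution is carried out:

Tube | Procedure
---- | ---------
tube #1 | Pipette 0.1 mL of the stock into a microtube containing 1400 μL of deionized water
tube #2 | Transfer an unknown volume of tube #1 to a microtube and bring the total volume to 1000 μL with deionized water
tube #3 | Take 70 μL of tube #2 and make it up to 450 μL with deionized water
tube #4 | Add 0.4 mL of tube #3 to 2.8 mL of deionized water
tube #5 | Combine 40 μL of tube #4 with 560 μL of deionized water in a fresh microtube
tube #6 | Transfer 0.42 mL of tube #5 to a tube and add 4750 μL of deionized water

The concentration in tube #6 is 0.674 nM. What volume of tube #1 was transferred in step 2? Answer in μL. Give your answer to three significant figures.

Step 1: 0.1 mL + 1400 μL = 1.5 mL total → factor 1.5/0.1 = 15
Step 2: v brought to 1000 μL → factor = 1000 μL/v
Step 3: 70 μL brought to 450 μL → factor 450/70 = 6.4286
Step 4: 0.4 mL + 2.8 mL = 3.2 mL total → factor 3.2/0.4 = 8
Step 5: 40 μL + 560 μL = 600 μL total → factor 600/40 = 15
Step 6: 0.42 mL + 4750 μL = 5.17 mL total → factor 5.17/0.42 = 12.31
Product of known-step factors = 1.4244 × 10^5
Overall factor = 2.40 mM / (0.674 nM) = 3.5608 × 10^6
Step-2 factor = 3.5608 × 10^6 / 1.4244 × 10^5 = 24.999
v = 1000 μL / 24.999 = 40.0 μL

40.0 μL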